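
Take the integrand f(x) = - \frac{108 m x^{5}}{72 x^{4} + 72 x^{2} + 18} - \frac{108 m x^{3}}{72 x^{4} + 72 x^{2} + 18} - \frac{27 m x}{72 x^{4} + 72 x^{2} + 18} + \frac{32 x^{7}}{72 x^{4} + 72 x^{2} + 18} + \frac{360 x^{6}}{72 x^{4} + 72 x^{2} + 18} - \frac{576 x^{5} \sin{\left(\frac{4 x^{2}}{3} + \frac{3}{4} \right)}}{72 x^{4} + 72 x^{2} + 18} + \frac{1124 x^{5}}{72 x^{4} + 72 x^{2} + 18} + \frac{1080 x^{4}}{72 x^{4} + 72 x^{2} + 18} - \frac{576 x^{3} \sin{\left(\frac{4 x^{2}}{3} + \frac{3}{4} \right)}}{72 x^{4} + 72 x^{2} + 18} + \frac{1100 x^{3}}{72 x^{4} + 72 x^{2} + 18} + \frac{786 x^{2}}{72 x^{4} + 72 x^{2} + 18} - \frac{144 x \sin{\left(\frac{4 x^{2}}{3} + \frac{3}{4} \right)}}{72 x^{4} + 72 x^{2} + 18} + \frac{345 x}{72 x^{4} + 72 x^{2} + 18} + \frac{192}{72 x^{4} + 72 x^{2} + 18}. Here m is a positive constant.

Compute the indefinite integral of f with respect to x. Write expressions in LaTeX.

F(x) = \frac{- 54 m x^{4} - 27 m x^{2} + 8 x^{6} + 120 x^{5} + 550 x^{4} + 780 x^{3} + 216 x^{2} \cos{\left(\frac{4 x^{2}}{3} + \frac{3}{4} \right)} + 561 x^{2} + 384 x + 108 \cos{\left(\frac{4 x^{2}}{3} + \frac{3}{4} \right)} + 108}{36 \left(2 x^{2} + 1\right)} + C

Integrate term by term and add the pieces.
Check: d/dx[\frac{- 54 m x^{4} - 27 m x^{2} + 8 x^{6} + 120 x^{5} + 550 x^{4} + 780 x^{3} + 216 x^{2} \cos{\left(\frac{4 x^{2}}{3} + \frac{3}{4} \right)} + 561 x^{2} + 384 x + 108 \cos{\left(\frac{4 x^{2}}{3} + \frac{3}{4} \right)} + 108}{36 \left(2 x^{2} + 1\right)}] = \frac{- 108 m x^{5} - 108 m x^{3} - 27 m x + 32 x^{7} + 360 x^{6} - 576 x^{5} \sin{\left(\frac{4 x^{2}}{3} + \frac{3}{4} \right)} + 1124 x^{5} + 1080 x^{4} - 576 x^{3} \sin{\left(\frac{4 x^{2}}{3} + \frac{3}{4} \right)} + 1100 x^{3} + 786 x^{2} - 144 x \sin{\left(\frac{4 x^{2}}{3} + \frac{3}{4} \right)} + 345 x + 192}{72 x^{4} + 72 x^{2} + 18}, which equals f(x).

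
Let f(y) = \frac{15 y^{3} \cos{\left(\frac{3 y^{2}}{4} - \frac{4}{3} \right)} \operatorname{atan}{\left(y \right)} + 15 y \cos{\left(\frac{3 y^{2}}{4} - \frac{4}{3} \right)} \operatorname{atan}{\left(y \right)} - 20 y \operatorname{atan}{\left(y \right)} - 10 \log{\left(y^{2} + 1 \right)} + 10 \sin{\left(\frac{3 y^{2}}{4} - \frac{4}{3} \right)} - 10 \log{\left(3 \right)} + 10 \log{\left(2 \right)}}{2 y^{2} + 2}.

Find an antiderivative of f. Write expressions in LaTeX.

f has the shape u'v + uv' for u = - 5 \log{\left(\frac{3 y^{2}}{2} + \frac{3}{2} \right)} + 5 \sin{\left(\frac{3 y^{2}}{4} - \frac{4}{3} \right)} and v = \operatorname{atan}{\left(y \right)} — it is the derivative of the product u*v.
Check: d/dy[- 5 \log{\left(y^{2} + 1 \right)} \operatorname{atan}{\left(y \right)} + 5 \sin{\left(\frac{3 y^{2}}{4} - \frac{4}{3} \right)} \operatorname{atan}{\left(y \right)} - 5 \log{\left(3 \right)} \operatorname{atan}{\left(y \right)} + 5 \log{\left(2 \right)} \operatorname{atan}{\left(y \right)}] = \frac{15 y^{3} \cos{\left(\frac{3 y^{2}}{4} - \frac{4}{3} \right)} \operatorname{atan}{\left(y \right)} + 15 y \cos{\left(\frac{3 y^{2}}{4} - \frac{4}{3} \right)} \operatorname{atan}{\left(y \right)} - 20 y \operatorname{atan}{\left(y \right)} - 10 \log{\left(y^{2} + 1 \right)} + 10 \sin{\left(\frac{3 y^{2}}{4} - \frac{4}{3} \right)} - 10 \log{\left(3 \right)} + 10 \log{\left(2 \right)}}{2 y^{2} + 2} = f(y).

An antiderivative is F(y) = - 5 \log{\left(y^{2} + 1 \right)} \operatorname{atan}{\left(y \right)} + 5 \sin{\left(\frac{3 y^{2}}{4} - \frac{4}{3} \right)} \operatorname{atan}{\left(y \right)} - 5 \log{\left(3 \right)} \operatorname{atan}{\left(y \right)} + 5 \log{\left(2 \right)} \operatorname{atan}{\left(y \right)}.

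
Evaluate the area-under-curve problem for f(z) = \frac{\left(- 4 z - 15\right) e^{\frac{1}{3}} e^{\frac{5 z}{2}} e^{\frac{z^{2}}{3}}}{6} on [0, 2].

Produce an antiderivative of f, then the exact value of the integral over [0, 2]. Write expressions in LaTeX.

f matches the chain-rule pattern g'(h)*h' with inner function h(z) = \frac{z^{2}}{3} + \frac{5 z}{2} + \frac{1}{3}; substituting u = h(z) collapses the integral.
F(z) = - e^{\frac{z^{2}}{3} + \frac{5 z}{2} + \frac{1}{3}} is an antiderivative of f.
Check: d/dz[- e^{\frac{z^{2}}{3} + \frac{5 z}{2} + \frac{1}{3}}] = - \frac{2 z e^{\frac{1}{3}} e^{\frac{5 z}{2}} e^{\frac{z^{2}}{3}}}{3} - \frac{5 e^{\frac{1}{3}} e^{\frac{5 z}{2}} e^{\frac{z^{2}}{3}}}{2}, which equals f(z).
F(2) = - e^{\frac{20}{3}}; F(0) = - e^{\frac{1}{3}}.
Integral = F(2) - F(0) = - e^{\frac{20}{3}} + e^{\frac{1}{3}}.

Antiderivative: F(z) = - e^{\frac{z^{2}}{3} + \frac{5 z}{2} + \frac{1}{3}}; value = - e^{\frac{20}{3}} + e^{\frac{1}{3}}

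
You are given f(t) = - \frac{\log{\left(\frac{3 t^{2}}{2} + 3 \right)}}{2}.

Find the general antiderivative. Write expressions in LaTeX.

For F(t) to be correct the identity F'(t) - f(t) = 0 must hold.
Check: d/dt[- \frac{t \log{\left(\frac{t^{2}}{2} + 1 \right)}}{2} - \frac{t \log{\left(3 \right)}}{2} + t - \sqrt{2} \operatorname{atan}{\left(\frac{\sqrt{2} t}{2} \right)}] = - \frac{\log{\left(\frac{t^{2}}{2} + 1 \right)}}{2} - \frac{\log{\left(3 \right)}}{2}, which equals f(t).

F(t) = - \frac{t \log{\left(\frac{t^{2}}{2} + 1 \right)}}{2} - \frac{t \log{\left(3 \right)}}{2} + t - \sqrt{2} \operatorname{atan}{\left(\frac{\sqrt{2} t}{2} \right)} + C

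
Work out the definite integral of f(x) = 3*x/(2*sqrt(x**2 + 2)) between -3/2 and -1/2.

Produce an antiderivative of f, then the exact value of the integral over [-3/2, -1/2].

f matches the chain-rule pattern g'(h)*h' with inner function h(x) = x**2 + 2; substituting u = h(x) collapses the integral.
F(x) = 3*sqrt(x**2 + 2)/2 is an antiderivative of f.
Check: d/dx[3*sqrt(x**2 + 2)/2] = 3*x/(2*sqrt(x**2 + 2)) = f(x).
F(-1/2) = 9/4; F(-3/2) = 3*sqrt(17)/4.
Integral = F(-1/2) - F(-3/2) = 9/4 - 3*sqrt(17)/4.

Antiderivative: F(x) = 3*sqrt(x**2 + 2)/2; value = 9/4 - 3*sqrt(17)/4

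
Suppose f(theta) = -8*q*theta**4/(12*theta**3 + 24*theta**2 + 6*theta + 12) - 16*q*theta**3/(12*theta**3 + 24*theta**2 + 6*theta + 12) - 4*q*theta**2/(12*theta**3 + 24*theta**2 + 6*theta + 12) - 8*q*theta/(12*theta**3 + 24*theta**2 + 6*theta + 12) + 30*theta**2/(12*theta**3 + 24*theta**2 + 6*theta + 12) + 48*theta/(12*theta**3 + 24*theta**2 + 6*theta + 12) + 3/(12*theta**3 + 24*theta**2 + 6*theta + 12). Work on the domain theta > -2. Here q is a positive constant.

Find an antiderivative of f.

An antiderivative is F(theta) = -q*theta**2/3 + log(theta/2 + 1)/2 + log(2*theta**2 + 1).

Integrate term by term and add the pieces.
Check: d/dtheta[-q*theta**2/3 + log(theta/2 + 1)/2 + log(2*theta**2 + 1)] = (-8*q*theta**4 - 16*q*theta**3 - 4*q*theta**2 - 8*q*theta + 30*theta**2 + 48*theta + 3)/(12*theta**3 + 24*theta**2 + 6*theta + 12), which equals f(theta).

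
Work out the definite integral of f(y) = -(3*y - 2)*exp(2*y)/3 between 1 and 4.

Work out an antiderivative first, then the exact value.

f has the shape u'v + uv' for u = 7/12 - y/2 and v = exp(2*y) — it is the derivative of the product u*v.
F(y) = -y*exp(2*y)/2 + 7*exp(2*y)/12 is an antiderivative of f.
Check: d/dy[-y*exp(2*y)/2 + 7*exp(2*y)/12] = -y*exp(2*y) + 2*exp(2*y)/3, which equals f(y).
F(4) = -17*exp(8)/12; F(1) = exp(2)/12.
Integral = F(4) - F(1) = -17*exp(8)/12 - exp(2)/12.

Antiderivative: F(y) = -y*exp(2*y)/2 + 7*exp(2*y)/12; value = -17*exp(8)/12 - exp(2)/12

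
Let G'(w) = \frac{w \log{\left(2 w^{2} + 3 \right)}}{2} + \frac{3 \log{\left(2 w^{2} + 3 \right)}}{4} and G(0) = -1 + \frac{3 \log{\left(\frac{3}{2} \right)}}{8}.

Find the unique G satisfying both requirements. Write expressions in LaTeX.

The integrand splits into summands that can be handled one at a time.
A general antiderivative is - \frac{w^{2}}{4} - \frac{3 w}{2} + \left(\frac{w^{2}}{4} + \frac{3 w}{4}\right) \log{\left(2 w^{2} + 3 \right)} + \frac{3 \log{\left(w^{2} + \frac{3}{2} \right)}}{8} + \frac{3 \sqrt{6} \operatorname{atan}{\left(\frac{\sqrt{6} w}{3} \right)}}{4} + C.
The condition gives C = -1 + \frac{3 \log{\left(\frac{3}{2} \right)}}{8} - (\frac{3 \log{\left(\frac{3}{2} \right)}}{8}) = -1.
So G(w) = \frac{- 2 w^{2} + 2 w \left(w + 3\right) \log{\left(2 w^{2} + 3 \right)} - 12 w + 3 \log{\left(w^{2} + \frac{3}{2} \right)} + 6 \sqrt{6} \operatorname{atan}{\left(\frac{\sqrt{6} w}{3} \right)} - 8}{8}.
Check: d/dw[\frac{- 2 w^{2} + 2 w \left(w + 3\right) \log{\left(2 w^{2} + 3 \right)} - 12 w + 3 \log{\left(w^{2} + \frac{3}{2} \right)} + 6 \sqrt{6} \operatorname{atan}{\left(\frac{\sqrt{6} w}{3} \right)} - 8}{8}] = \frac{w \log{\left(2 w^{2} + 3 \right)}}{2} + \frac{3 \log{\left(2 w^{2} + 3 \right)}}{4} = G'(w).

G(w) = \frac{- 2 w^{2} + 2 w \left(w + 3\right) \log{\left(2 w^{2} + 3 \right)} - 12 w + 3 \log{\left(w^{2} + \frac{3}{2} \right)} + 6 \sqrt{6} \operatorname{atan}{\left(\frac{\sqrt{6} w}{3} \right)} - 8}{8}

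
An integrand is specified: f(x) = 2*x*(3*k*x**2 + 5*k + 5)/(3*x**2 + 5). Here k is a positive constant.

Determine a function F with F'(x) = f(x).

An antiderivative is F(x) = (3*k*x**2 + 5*log(3*x**2 + 5))/3.

Whatever form F(x) takes, F'(x) = f(x) is non-negotiable.
Check: d/dx[(3*k*x**2 + 5*log(3*x**2 + 5))/3] = (6*k*x**3 + 10*k*x + 10*x)/(3*x**2 + 5), which equals f(x).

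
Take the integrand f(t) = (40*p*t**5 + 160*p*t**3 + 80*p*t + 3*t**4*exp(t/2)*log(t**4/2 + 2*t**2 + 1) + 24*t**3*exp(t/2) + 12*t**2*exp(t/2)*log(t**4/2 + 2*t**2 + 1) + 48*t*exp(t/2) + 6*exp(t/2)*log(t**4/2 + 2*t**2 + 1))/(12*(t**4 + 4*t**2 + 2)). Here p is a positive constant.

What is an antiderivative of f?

An antiderivative is F(t) = 5*p*t**2/3 + exp(t/2)*log(t**4/2 + 2*t**2 + 1)/2.

Since d/dt undoes antidifferentiation here, F'(t) = f(t) is required of F(t).
Check: d/dt[5*p*t**2/3 + exp(t/2)*log(t**4/2 + 2*t**2 + 1)/2] = (40*p*t**5 + 160*p*t**3 + 80*p*t + 3*t**4*exp(t/2)*log(t**4/2 + 2*t**2 + 1) + 24*t**3*exp(t/2) + 12*t**2*exp(t/2)*log(t**4/2 + 2*t**2 + 1) + 48*t*exp(t/2) + 6*exp(t/2)*log(t**4/2 + 2*t**2 + 1))/(12*t**4 + 48*t**2 + 24), which equals f(t).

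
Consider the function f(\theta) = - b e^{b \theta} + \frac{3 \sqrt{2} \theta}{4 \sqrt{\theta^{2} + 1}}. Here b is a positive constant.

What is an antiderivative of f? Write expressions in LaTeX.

The integrand splits into summands that can be handled one at a time.
Check: d/d\theta[- \frac{- 3 \sqrt{2} \sqrt{\theta^{2} + 1} + 4 e^{b \theta}}{4}] = \frac{- 4 b \sqrt{\theta^{2} + 1} e^{b \theta} + 3 \sqrt{2} \theta}{4 \sqrt{\theta^{2} + 1}}, which equals f(\theta).

An antiderivative is F(\theta) = - \frac{- 3 \sqrt{2} \sqrt{\theta^{2} + 1} + 4 e^{b \theta}}{4}.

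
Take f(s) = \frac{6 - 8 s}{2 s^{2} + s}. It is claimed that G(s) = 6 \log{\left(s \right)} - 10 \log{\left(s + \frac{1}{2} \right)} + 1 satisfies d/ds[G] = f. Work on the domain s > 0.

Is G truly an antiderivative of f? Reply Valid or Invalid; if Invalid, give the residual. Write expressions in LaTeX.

Valid. The derivative of G reproduces f.

d/ds[G] = \frac{6 - 8 s}{2 s^{2} + s}
This equals f(s) exactly, so the claim holds.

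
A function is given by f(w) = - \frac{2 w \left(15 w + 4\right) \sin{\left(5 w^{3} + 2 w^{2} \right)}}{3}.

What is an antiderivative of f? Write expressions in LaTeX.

An antiderivative is F(w) = \frac{2 \cos{\left(5 w^{3} + 2 w^{2} \right)}}{3}.

The substitution u = 5 w^{3} + 2 w^{2} works: f is exactly (dF/du)*(du/dw) for that inner function.
Check: d/dw[\frac{2 \cos{\left(5 w^{3} + 2 w^{2} \right)}}{3}] = - 10 w^{2} \sin{\left(5 w^{3} + 2 w^{2} \right)} - \frac{8 w \sin{\left(5 w^{3} + 2 w^{2} \right)}}{3}, which equals f(w).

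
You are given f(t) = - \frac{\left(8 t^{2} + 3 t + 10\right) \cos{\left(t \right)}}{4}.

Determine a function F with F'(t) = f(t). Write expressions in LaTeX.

A candidate is checked by its d/dt: the result must match f(t).
Check: d/dt[\frac{- 8 t^{2} \sin{\left(t \right)} - 3 t \sin{\left(t \right)} - 16 t \cos{\left(t \right)} + 6 \sin{\left(t \right)} - 3 \cos{\left(t \right)}}{4}] = - 2 t^{2} \cos{\left(t \right)} - \frac{3 t \cos{\left(t \right)}}{4} - \frac{5 \cos{\left(t \right)}}{2}, which equals f(t).

An antiderivative is F(t) = \frac{- 8 t^{2} \sin{\left(t \right)} - 3 t \sin{\left(t \right)} - 16 t \cos{\left(t \right)} + 6 \sin{\left(t \right)} - 3 \cos{\left(t \right)}}{4}.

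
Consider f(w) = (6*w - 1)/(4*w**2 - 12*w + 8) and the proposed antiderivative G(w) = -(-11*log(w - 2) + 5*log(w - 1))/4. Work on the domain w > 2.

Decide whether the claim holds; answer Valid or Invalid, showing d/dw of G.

Valid: G'(w) = f(w).

d/dw[G] = (6*w - 1)/(4*w**2 - 12*w + 8)
This equals f(w) exactly, so the claim holds.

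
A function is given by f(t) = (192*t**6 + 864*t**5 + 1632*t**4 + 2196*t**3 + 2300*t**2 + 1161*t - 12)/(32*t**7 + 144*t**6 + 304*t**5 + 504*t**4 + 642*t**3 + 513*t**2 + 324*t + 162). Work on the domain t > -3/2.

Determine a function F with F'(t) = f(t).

An antiderivative is F(t) = (4*t**2*log(t**2 + 2) + 20*t**2*log(2*t**2 + 3/2) + 4*t**2*log(3) + 12*t*log(t**2 + 2) + 60*t*log(2*t**2 + 3/2) + 12*t*log(3) + 9*log(t**2 + 2) + 45*log(2*t**2 + 3/2) + 1 + 9*log(3))/(8*t**2 + 24*t + 18).

For F(t) to be correct the identity F'(t) - f(t) = 0 must hold.
Check: d/dt[(4*t**2*log(t**2 + 2) + 20*t**2*log(2*t**2 + 3/2) + 4*t**2*log(3) + 12*t*log(t**2 + 2) + 60*t*log(2*t**2 + 3/2) + 12*t*log(3) + 9*log(t**2 + 2) + 45*log(2*t**2 + 3/2) + 1 + 9*log(3))/(8*t**2 + 24*t + 18)] = (192*t**6 + 864*t**5 + 1632*t**4 + 2196*t**3 + 2300*t**2 + 1161*t - 12)/(32*t**7 + 144*t**6 + 304*t**5 + 504*t**4 + 642*t**3 + 513*t**2 + 324*t + 162) = f(t).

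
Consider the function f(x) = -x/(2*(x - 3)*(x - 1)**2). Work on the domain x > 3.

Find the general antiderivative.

Factor the denominator (2*(x - 3)*(x - 1)**2) and decompose: f = 3/(8*(x - 1)) + 1/(4*(x - 1)**2) - 3/(8*(x - 3)); each piece integrates to a log, atan, or power term.
Check: d/dx[-3*log(x - 3)/8 + 3*log(x - 1)/8 - 1/(4*x - 4)] = -x/(2*x**3 - 10*x**2 + 14*x - 6), which equals f(x).

F(x) = -3*log(x - 3)/8 + 3*log(x - 1)/8 - 1/(4*x - 4) + C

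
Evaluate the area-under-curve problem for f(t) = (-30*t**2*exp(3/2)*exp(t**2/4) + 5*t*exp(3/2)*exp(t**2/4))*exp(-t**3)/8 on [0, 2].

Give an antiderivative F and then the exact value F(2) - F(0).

f matches the chain-rule pattern g'(h)*h' with inner function h(t) = -t**3 + t**2/4 + 3/2; substituting u = h(t) collapses the integral.
F(t) = 5*exp(3/2)*exp(t**2/4)*exp(-t**3)/4 is an antiderivative of f.
Check: d/dt[5*exp(3/2)*exp(t**2/4)*exp(-t**3)/4] = (-30*t**2*exp(3/2)*exp(t**2/4) + 5*t*exp(3/2)*exp(t**2/4))*exp(-t**3)/8 = f(t).
F(2) = 5*exp(-11/2)/4; F(0) = 5*exp(3/2)/4.
Integral = F(2) - F(0) = -5*exp(3/2)/4 + 5*exp(-11/2)/4.

Antiderivative: F(t) = 5*exp(3/2)*exp(t**2/4)*exp(-t**3)/4; value = -5*exp(3/2)/4 + 5*exp(-11/2)/4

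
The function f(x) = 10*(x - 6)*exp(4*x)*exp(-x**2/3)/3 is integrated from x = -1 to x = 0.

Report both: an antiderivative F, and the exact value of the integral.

Antiderivative: F(x) = -5*exp(-x**2/3 + 4*x); value = -5 + 5*exp(-13/3)

f matches the chain-rule pattern g'(h)*h' with inner function h(x) = -x**2/3 + 4*x; substituting u = h(x) collapses the integral.
F(x) = -5*exp(-x**2/3 + 4*x) is an antiderivative of f.
Check: d/dx[-5*exp(-x**2/3 + 4*x)] = 10*x*exp(4*x)*exp(-x**2/3)/3 - 20*exp(4*x)*exp(-x**2/3), which equals f(x).
F(0) = -5; F(-1) = -5*exp(-13/3).
Integral = F(0) - F(-1) = -5 + 5*exp(-13/3).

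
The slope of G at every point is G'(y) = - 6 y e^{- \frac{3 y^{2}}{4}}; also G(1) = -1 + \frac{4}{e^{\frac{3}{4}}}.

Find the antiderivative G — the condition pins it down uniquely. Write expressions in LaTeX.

G(y) = \left(4 - e^{\frac{3 y^{2}}{4}}\right) e^{- \frac{3 y^{2}}{4}}

The substitution u = - \frac{3 y^{2}}{4} works: G'(y) is exactly (dG/du)*(du/dy) for that inner function.
A general antiderivative is 4 e^{- \frac{3 y^{2}}{4}} + C.
The condition gives C = -1 + \frac{4}{e^{\frac{3}{4}}} - (\frac{4}{e^{\frac{3}{4}}}) = -1.
So G(y) = \left(4 - e^{\frac{3 y^{2}}{4}}\right) e^{- \frac{3 y^{2}}{4}}.
Check: d/dy[\left(4 - e^{\frac{3 y^{2}}{4}}\right) e^{- \frac{3 y^{2}}{4}}] = - 6 y e^{- \frac{3 y^{2}}{4}} = G'(y).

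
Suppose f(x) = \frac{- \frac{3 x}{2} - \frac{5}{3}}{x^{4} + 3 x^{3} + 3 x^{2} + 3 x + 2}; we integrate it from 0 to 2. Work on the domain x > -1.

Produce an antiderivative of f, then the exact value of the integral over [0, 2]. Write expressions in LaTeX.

Antiderivative: F(x) = - \frac{\log{\left(x + 1 \right)}}{12} - \frac{4 \log{\left(x + 2 \right)}}{15} + \frac{7 \log{\left(x^{2} + 1 \right)}}{40} - \frac{37 \operatorname{atan}{\left(x \right)}}{60}; value = - \frac{37 \operatorname{atan}{\left(2 \right)}}{60} - \frac{4 \log{\left(4 \right)}}{15} - \frac{\log{\left(3 \right)}}{12} + \frac{4 \log{\left(2 \right)}}{15} + \frac{7 \log{\left(5 \right)}}{40}

The denominator factors as 6 \left(x + 1\right) \left(x + 2\right) \left(x^{2} + 1\right); partial fractions split f into directly integrable pieces: \frac{21 x - 37}{60 \left(x^{2} + 1\right)} - \frac{4}{15 \left(x + 2\right)} - \frac{1}{12 \left(x + 1\right)}.
F(x) = - \frac{\log{\left(x + 1 \right)}}{12} - \frac{4 \log{\left(x + 2 \right)}}{15} + \frac{7 \log{\left(x^{2} + 1 \right)}}{40} - \frac{37 \operatorname{atan}{\left(x \right)}}{60} is an antiderivative of f.
Check: d/dx[- \frac{\log{\left(x + 1 \right)}}{12} - \frac{4 \log{\left(x + 2 \right)}}{15} + \frac{7 \log{\left(x^{2} + 1 \right)}}{40} - \frac{37 \operatorname{atan}{\left(x \right)}}{60}] = \frac{- 9 x - 10}{6 x^{4} + 18 x^{3} + 18 x^{2} + 18 x + 12}, which equals f(x).
F(2) = - \frac{37 \operatorname{atan}{\left(2 \right)}}{60} - \frac{4 \log{\left(4 \right)}}{15} - \frac{\log{\left(3 \right)}}{12} + \frac{7 \log{\left(5 \right)}}{40}; F(0) = - \frac{4 \log{\left(2 \right)}}{15}.
Integral = F(2) - F(0) = - \frac{37 \operatorname{atan}{\left(2 \right)}}{60} - \frac{4 \log{\left(4 \right)}}{15} - \frac{\log{\left(3 \right)}}{12} + \frac{4 \log{\left(2 \right)}}{15} + \frac{7 \log{\left(5 \right)}}{40}.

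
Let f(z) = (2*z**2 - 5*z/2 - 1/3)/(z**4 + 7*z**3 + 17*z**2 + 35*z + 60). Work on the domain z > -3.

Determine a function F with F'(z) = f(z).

An antiderivative is F(z) = 151*log(z + 3)/84 - 125*log(z + 4)/63 + 47*log(z**2 + 5)/504 - 137*sqrt(5)*atan(sqrt(5)*z/5)/1260.

The denominator factors as 6*(z + 3)*(z + 4)*(z**2 + 5); partial fractions split f into directly integrable pieces: (47*z - 137)/(252*(z**2 + 5)) - 125/(63*(z + 4)) + 151/(84*(z + 3)).
Check: d/dz[151*log(z + 3)/84 - 125*log(z + 4)/63 + 47*log(z**2 + 5)/504 - 137*sqrt(5)*atan(sqrt(5)*z/5)/1260] = (12*z**2 - 15*z - 2)/(6*z**4 + 42*z**3 + 102*z**2 + 210*z + 360), which equals f(z).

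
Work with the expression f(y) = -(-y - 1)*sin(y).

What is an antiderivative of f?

An antiderivative is F(y) = -y*cos(y) + sin(y) - cos(y).

For F(y) to be correct the identity F'(y) - f(y) = 0 must hold.
Check: d/dy[-y*cos(y) + sin(y) - cos(y)] = y*sin(y) + sin(y), which equals f(y).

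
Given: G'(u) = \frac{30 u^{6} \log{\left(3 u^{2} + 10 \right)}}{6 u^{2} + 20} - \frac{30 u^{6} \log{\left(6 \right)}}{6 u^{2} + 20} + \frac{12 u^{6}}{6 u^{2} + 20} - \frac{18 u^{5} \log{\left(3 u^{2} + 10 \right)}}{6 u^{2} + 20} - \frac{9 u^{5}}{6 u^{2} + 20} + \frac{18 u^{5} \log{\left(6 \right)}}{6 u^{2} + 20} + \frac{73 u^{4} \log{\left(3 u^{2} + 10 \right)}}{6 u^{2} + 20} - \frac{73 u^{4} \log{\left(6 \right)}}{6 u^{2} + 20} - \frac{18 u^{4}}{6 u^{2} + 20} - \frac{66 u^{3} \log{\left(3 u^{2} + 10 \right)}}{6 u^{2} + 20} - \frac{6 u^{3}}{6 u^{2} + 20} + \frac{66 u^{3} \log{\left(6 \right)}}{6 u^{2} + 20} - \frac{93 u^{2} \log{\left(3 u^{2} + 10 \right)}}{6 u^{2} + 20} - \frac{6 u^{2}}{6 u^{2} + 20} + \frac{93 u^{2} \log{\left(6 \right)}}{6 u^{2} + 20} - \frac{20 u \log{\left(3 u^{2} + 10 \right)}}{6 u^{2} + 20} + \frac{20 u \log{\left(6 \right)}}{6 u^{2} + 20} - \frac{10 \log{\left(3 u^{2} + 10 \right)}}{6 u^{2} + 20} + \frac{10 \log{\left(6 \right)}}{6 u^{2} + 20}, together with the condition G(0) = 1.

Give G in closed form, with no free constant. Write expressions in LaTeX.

Recognize the product-rule pattern: G'(u) = v'r + vr' with v = u^{5} - \frac{3 u^{4}}{4} - \frac{3 u^{3}}{2} - \frac{u^{2}}{2} - \frac{u}{2}, r = \log{\left(\frac{u^{2}}{2} + \frac{5}{3} \right)}, so integration by parts undoes it.
A general antiderivative is - \frac{\left(- 2 u^{5} + \frac{3 u^{4}}{2} + 3 u^{3} + u^{2} + u\right) \log{\left(\frac{u^{2}}{2} + \frac{5}{3} \right)}}{2} + C.
The condition gives C = 1 - (0) = 1.
So G(u) = \frac{- u \left(- 4 u^{4} + 3 u^{3} + 6 u^{2} + 2 u + 2\right) \log{\left(\frac{u^{2}}{2} + \frac{5}{3} \right)} + 4}{4}.
Check: d/du[\frac{- u \left(- 4 u^{4} + 3 u^{3} + 6 u^{2} + 2 u + 2\right) \log{\left(\frac{u^{2}}{2} + \frac{5}{3} \right)} + 4}{4}] = \frac{30 u^{6} \log{\left(3 u^{2} + 10 \right)} - 30 u^{6} \log{\left(6 \right)} + 12 u^{6} - 18 u^{5} \log{\left(3 u^{2} + 10 \right)} - 9 u^{5} + 18 u^{5} \log{\left(6 \right)} + 73 u^{4} \log{\left(3 u^{2} + 10 \right)} - 73 u^{4} \log{\left(6 \right)} - 18 u^{4} - 66 u^{3} \log{\left(3 u^{2} + 10 \right)} - 6 u^{3} + 66 u^{3} \log{\left(6 \right)} - 93 u^{2} \log{\left(3 u^{2} + 10 \right)} - 6 u^{2} + 93 u^{2} \log{\left(6 \right)} - 20 u \log{\left(3 u^{2} + 10 \right)} + 20 u \log{\left(6 \right)} - 10 \log{\left(3 u^{2} + 10 \right)} + 10 \log{\left(6 \right)}}{6 u^{2} + 20}, which equals G'(u).

G(u) = \frac{- u \left(- 4 u^{4} + 3 u^{3} + 6 u^{2} + 2 u + 2\right) \log{\left(\frac{u^{2}}{2} + \frac{5}{3} \right)} + 4}{4}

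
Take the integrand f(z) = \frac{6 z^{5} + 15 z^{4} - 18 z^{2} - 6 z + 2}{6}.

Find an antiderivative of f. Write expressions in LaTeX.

An antiderivative F(z) passes only if d/dz[F] lands on f(z) exactly.
Check: d/dz[\frac{z^{6}}{6} + \frac{z^{5}}{2} - z^{3} - \frac{z^{2}}{2} + \frac{z}{3}] = z^{5} + \frac{5 z^{4}}{2} - 3 z^{2} - z + \frac{1}{3}, which equals f(z).

An antiderivative is F(z) = \frac{z^{6}}{6} + \frac{z^{5}}{2} - z^{3} - \frac{z^{2}}{2} + \frac{z}{3}.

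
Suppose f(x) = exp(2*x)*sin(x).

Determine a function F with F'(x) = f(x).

An antiderivative is F(x) = 2*exp(2*x)*sin(x)/5 - exp(2*x)*cos(x)/5.

Differentiate the proposed F(x) back; it has to land on f(x) exactly.
Check: d/dx[2*exp(2*x)*sin(x)/5 - exp(2*x)*cos(x)/5] = exp(2*x)*sin(x) = f(x).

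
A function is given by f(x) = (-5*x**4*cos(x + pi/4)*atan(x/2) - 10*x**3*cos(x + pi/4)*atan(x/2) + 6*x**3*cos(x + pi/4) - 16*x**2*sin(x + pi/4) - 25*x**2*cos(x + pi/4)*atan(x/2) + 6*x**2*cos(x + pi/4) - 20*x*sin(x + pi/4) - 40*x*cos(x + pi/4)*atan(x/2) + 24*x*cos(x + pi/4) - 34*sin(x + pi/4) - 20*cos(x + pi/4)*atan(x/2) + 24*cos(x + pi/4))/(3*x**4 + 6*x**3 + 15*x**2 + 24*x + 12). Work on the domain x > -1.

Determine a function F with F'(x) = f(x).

f has the shape u'v + uv' for u = -5*atan(x/2)/3 + 4/(2*x + 2) and v = sin(x + pi/4) — it is the derivative of the product u*v.
Check: d/dx[(-5*x*sin(x + pi/4)*atan(x/2) - 5*sin(x + pi/4)*atan(x/2) + 6*sin(x + pi/4))/(3*x + 3)] = (-5*x**4*cos(x + pi/4)*atan(x/2) - 10*x**3*cos(x + pi/4)*atan(x/2) + 6*x**3*cos(x + pi/4) - 16*x**2*sin(x + pi/4) - 25*x**2*cos(x + pi/4)*atan(x/2) + 6*x**2*cos(x + pi/4) - 20*x*sin(x + pi/4) - 40*x*cos(x + pi/4)*atan(x/2) + 24*x*cos(x + pi/4) - 34*sin(x + pi/4) - 20*cos(x + pi/4)*atan(x/2) + 24*cos(x + pi/4))/(3*x**4 + 6*x**3 + 15*x**2 + 24*x + 12) = f(x).

An antiderivative is F(x) = (-5*x*sin(x + pi/4)*atan(x/2) - 5*sin(x + pi/4)*atan(x/2) + 6*sin(x + pi/4))/(3*x + 3).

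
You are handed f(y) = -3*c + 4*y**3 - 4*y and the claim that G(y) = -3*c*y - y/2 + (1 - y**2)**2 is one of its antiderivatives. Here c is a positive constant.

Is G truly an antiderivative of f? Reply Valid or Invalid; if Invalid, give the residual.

d/dy[G] = -3*c + 4*y**3 - 4*y - 1/2
d/dy[G] - f(y) = -1/2 != 0.

Invalid: d/dy[G] - f = -1/2, which is not 0.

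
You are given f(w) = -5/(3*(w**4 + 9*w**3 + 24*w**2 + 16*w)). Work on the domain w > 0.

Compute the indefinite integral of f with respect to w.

Factor the denominator (3*w*(w + 1)*(w + 4)**2) and decompose: f = -35/(432*(w + 4)) - 5/(36*(w + 4)**2) + 5/(27*(w + 1)) - 5/(48*w); each piece integrates to a log, atan, or power term.
Check: d/dw[5*(-9*w*log(w) + 16*w*log(w + 1) - 7*w*log(w + 4) - 36*log(w) + 64*log(w + 1) - 28*log(w + 4) + 12)/(432*(w + 4))] = -5/(3*w**4 + 27*w**3 + 72*w**2 + 48*w), which equals f(w).

F(w) = 5*(-9*w*log(w) + 16*w*log(w + 1) - 7*w*log(w + 4) - 36*log(w) + 64*log(w + 1) - 28*log(w + 4) + 12)/(432*(w + 4)) + C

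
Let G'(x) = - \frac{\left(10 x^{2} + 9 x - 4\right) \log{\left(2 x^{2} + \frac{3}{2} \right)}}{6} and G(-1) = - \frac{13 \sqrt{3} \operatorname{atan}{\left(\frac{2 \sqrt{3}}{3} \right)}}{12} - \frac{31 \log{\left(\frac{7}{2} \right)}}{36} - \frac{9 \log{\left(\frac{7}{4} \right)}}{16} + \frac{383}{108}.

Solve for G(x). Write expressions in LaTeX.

G(x) = - \frac{5 x^{3} \log{\left(2 x^{2} + \frac{3}{2} \right)}}{9} + \frac{10 x^{3}}{27} - \frac{3 x^{2} \log{\left(2 x^{2} + \frac{3}{2} \right)}}{4} + \frac{3 x^{2}}{4} + \frac{2 x \log{\left(2 x^{2} + \frac{3}{2} \right)}}{3} - \frac{13 x}{6} - \frac{9 \log{\left(x^{2} + \frac{3}{4} \right)}}{16} + \frac{13 \sqrt{3} \operatorname{atan}{\left(\frac{2 \sqrt{3} x}{3} \right)}}{12} + 1

The proposed G(x) is checked by its d/dx: the result must match the given G'(x).
A general antiderivative is \frac{10 x^{3}}{27} + \frac{3 x^{2}}{4} - \frac{13 x}{6} + \left(- \frac{5 x^{3}}{9} - \frac{3 x^{2}}{4} + \frac{2 x}{3}\right) \log{\left(2 x^{2} + \frac{3}{2} \right)} - \frac{9 \log{\left(x^{2} + \frac{3}{4} \right)}}{16} + \frac{13 \sqrt{3} \operatorname{atan}{\left(\frac{2 \sqrt{3} x}{3} \right)}}{12} + C.
The condition gives C = - \frac{13 \sqrt{3} \operatorname{atan}{\left(\frac{2 \sqrt{3}}{3} \right)}}{12} - \frac{31 \log{\left(\frac{7}{2} \right)}}{36} - \frac{9 \log{\left(\frac{7}{4} \right)}}{16} + \frac{383}{108} - (- \frac{13 \sqrt{3} \operatorname{atan}{\left(\frac{2 \sqrt{3}}{3} \right)}}{12} - \frac{31 \log{\left(\frac{7}{2} \right)}}{36} - \frac{9 \log{\left(\frac{7}{4} \right)}}{16} + \frac{275}{108}) = 1.
So G(x) = - \frac{5 x^{3} \log{\left(2 x^{2} + \frac{3}{2} \right)}}{9} + \frac{10 x^{3}}{27} - \frac{3 x^{2} \log{\left(2 x^{2} + \frac{3}{2} \right)}}{4} + \frac{3 x^{2}}{4} + \frac{2 x \log{\left(2 x^{2} + \frac{3}{2} \right)}}{3} - \frac{13 x}{6} - \frac{9 \log{\left(x^{2} + \frac{3}{4} \right)}}{16} + \frac{13 \sqrt{3} \operatorname{atan}{\left(\frac{2 \sqrt{3} x}{3} \right)}}{12} + 1.
Check: d/dx[- \frac{5 x^{3} \log{\left(2 x^{2} + \frac{3}{2} \right)}}{9} + \frac{10 x^{3}}{27} - \frac{3 x^{2} \log{\left(2 x^{2} + \frac{3}{2} \right)}}{4} + \frac{3 x^{2}}{4} + \frac{2 x \log{\left(2 x^{2} + \frac{3}{2} \right)}}{3} - \frac{13 x}{6} - \frac{9 \log{\left(x^{2} + \frac{3}{4} \right)}}{16} + \frac{13 \sqrt{3} \operatorname{atan}{\left(\frac{2 \sqrt{3} x}{3} \right)}}{12} + 1] = - \frac{5 x^{2} \log{\left(2 x^{2} + \frac{3}{2} \right)}}{3} - \frac{3 x \log{\left(2 x^{2} + \frac{3}{2} \right)}}{2} + \frac{2 \log{\left(2 x^{2} + \frac{3}{2} \right)}}{3}, which equals G'(x).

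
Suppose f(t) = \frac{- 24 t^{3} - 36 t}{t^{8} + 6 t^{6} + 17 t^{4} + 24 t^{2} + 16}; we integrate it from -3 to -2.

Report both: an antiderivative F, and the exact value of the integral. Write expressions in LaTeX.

Antiderivative: F(t) = \frac{2}{\frac{t^{4}}{3} + t^{2} + \frac{4}{3}}; value = \frac{15}{112}

f matches the chain-rule pattern g'(h)*h' with inner function h(t) = \frac{t^{4}}{3} + t^{2} + \frac{4}{3}; substituting u = h(t) collapses the integral.
F(t) = \frac{2}{\frac{t^{4}}{3} + t^{2} + \frac{4}{3}} is an antiderivative of f.
Check: d/dt[\frac{2}{\frac{t^{4}}{3} + t^{2} + \frac{4}{3}}] = \frac{- 24 t^{3} - 36 t}{t^{8} + 6 t^{6} + 17 t^{4} + 24 t^{2} + 16} = f(t).
F(-2) = \frac{3}{16}; F(-3) = \frac{3}{56}.
Integral = F(-2) - F(-3) = \frac{15}{112}.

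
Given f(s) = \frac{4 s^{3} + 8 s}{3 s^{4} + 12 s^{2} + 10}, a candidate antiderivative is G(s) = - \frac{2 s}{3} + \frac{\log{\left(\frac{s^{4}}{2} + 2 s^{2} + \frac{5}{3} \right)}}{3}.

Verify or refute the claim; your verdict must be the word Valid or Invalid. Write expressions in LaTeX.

Invalid: d/ds[G] - f = - \frac{2}{3}, which is not 0.

d/ds[G] = \frac{- 6 s^{4} + 12 s^{3} - 24 s^{2} + 24 s - 20}{9 s^{4} + 36 s^{2} + 30}
d/ds[G] - f(s) = - \frac{2}{3} != 0.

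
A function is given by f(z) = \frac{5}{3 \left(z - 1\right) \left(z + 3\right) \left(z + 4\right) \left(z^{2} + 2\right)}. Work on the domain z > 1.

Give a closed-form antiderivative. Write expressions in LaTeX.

The denominator factors as 3 \left(z - 1\right) \left(z + 3\right) \left(z + 4\right) \left(z^{2} + 2\right); partial fractions split f into directly integrable pieces: - \frac{5 \left(z + 8\right)}{594 \left(z^{2} + 2\right)} + \frac{1}{54 \left(z + 4\right)} - \frac{5}{132 \left(z + 3\right)} + \frac{1}{36 \left(z - 1\right)}.
Check: d/dz[\frac{\log{\left(z - 1 \right)}}{36} - \frac{5 \log{\left(z + 3 \right)}}{132} + \frac{\log{\left(z + 4 \right)}}{54} - \frac{5 \log{\left(z^{2} + 2 \right)}}{1188} - \frac{10 \sqrt{2} \operatorname{atan}{\left(\frac{\sqrt{2} z}{2} \right)}}{297}] = \frac{5}{3 z^{5} + 18 z^{4} + 21 z^{3} + 30 z - 72}, which equals f(z).

An antiderivative is F(z) = \frac{\log{\left(z - 1 \right)}}{36} - \frac{5 \log{\left(z + 3 \right)}}{132} + \frac{\log{\left(z + 4 \right)}}{54} - \frac{5 \log{\left(z^{2} + 2 \right)}}{1188} - \frac{10 \sqrt{2} \operatorname{atan}{\left(\frac{\sqrt{2} z}{2} \right)}}{297}.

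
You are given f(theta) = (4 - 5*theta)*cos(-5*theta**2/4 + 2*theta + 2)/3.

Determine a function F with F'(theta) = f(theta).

f matches the chain-rule pattern g'(h)*h' with inner function h(theta) = -5*theta**2/4 + 2*theta + 2; substituting u = h(theta) collapses the integral.
Check: d/dtheta[2*sin(-5*theta**2/4 + 2*theta + 2)/3] = -5*theta*cos(-5*theta**2/4 + 2*theta + 2)/3 + 4*cos(-5*theta**2/4 + 2*theta + 2)/3, which equals f(theta).

An antiderivative is F(theta) = 2*sin(-5*theta**2/4 + 2*theta + 2)/3.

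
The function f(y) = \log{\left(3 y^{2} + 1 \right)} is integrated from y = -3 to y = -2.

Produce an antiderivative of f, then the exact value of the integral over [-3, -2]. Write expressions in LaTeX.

Antiderivative: F(y) = y \log{\left(3 y^{2} + 1 \right)} - 2 y + \frac{2 \sqrt{3} \operatorname{atan}{\left(\sqrt{3} y \right)}}{3}; value = - 2 \log{\left(13 \right)} - 2 - \frac{2 \sqrt{3} \operatorname{atan}{\left(2 \sqrt{3} \right)}}{3} + \frac{2 \sqrt{3} \operatorname{atan}{\left(3 \sqrt{3} \right)}}{3} + 3 \log{\left(28 \right)}

Whatever form F(y) takes, F'(y) = f(y) is non-negotiable.
F(y) = y \log{\left(3 y^{2} + 1 \right)} - 2 y + \frac{2 \sqrt{3} \operatorname{atan}{\left(\sqrt{3} y \right)}}{3} is an antiderivative of f.
Check: d/dy[y \log{\left(3 y^{2} + 1 \right)} - 2 y + \frac{2 \sqrt{3} \operatorname{atan}{\left(\sqrt{3} y \right)}}{3}] = \log{\left(3 y^{2} + 1 \right)} = f(y).
F(-2) = - 2 \log{\left(13 \right)} - \frac{2 \sqrt{3} \operatorname{atan}{\left(2 \sqrt{3} \right)}}{3} + 4; F(-3) = - 3 \log{\left(28 \right)} - \frac{2 \sqrt{3} \operatorname{atan}{\left(3 \sqrt{3} \right)}}{3} + 6.
Integral = F(-2) - F(-3) = - 2 \log{\left(13 \right)} - 2 - \frac{2 \sqrt{3} \operatorname{atan}{\left(2 \sqrt{3} \right)}}{3} + \frac{2 \sqrt{3} \operatorname{atan}{\left(3 \sqrt{3} \right)}}{3} + 3 \log{\left(28 \right)}.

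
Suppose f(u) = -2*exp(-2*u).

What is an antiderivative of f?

An antiderivative is F(u) = exp(-2*u).

Any candidate F(u) must reproduce f(u) exactly when differentiated.
Check: d/du[exp(-2*u)] = -2*exp(-2*u) = f(u).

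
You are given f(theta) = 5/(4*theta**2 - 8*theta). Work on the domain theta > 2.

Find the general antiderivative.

The denominator factors as 4*theta*(theta - 2); partial fractions split f into directly integrable pieces: 5/(8*(theta - 2)) - 5/(8*theta).
Check: d/dtheta[-5*log(theta)/8 + 5*log(theta - 2)/8] = 5/(4*theta**2 - 8*theta) = f(theta).

F(theta) = -5*log(theta)/8 + 5*log(theta - 2)/8 + C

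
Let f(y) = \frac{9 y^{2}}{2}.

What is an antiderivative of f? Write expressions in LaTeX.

A candidate is checked by its d/dy: the result must match f(y).
Check: d/dy[\frac{3 y^{3}}{2}] = \frac{9 y^{2}}{2} = f(y).

An antiderivative is F(y) = \frac{3 y^{3}}{2}.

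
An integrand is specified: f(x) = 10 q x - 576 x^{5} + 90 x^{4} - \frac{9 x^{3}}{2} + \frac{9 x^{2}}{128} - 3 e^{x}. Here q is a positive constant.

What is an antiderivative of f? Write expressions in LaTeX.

An antiderivative is F(x) = 5 q x^{2} - \frac{3 \left(4 x^{2} - \frac{x}{4}\right)^{3}}{2} - 3 e^{x}.

Integrate term by term and add the pieces.
Check: d/dx[5 q x^{2} - \frac{3 \left(4 x^{2} - \frac{x}{4}\right)^{3}}{2} - 3 e^{x}] = 10 q x - 576 x^{5} + 90 x^{4} - \frac{9 x^{3}}{2} + \frac{9 x^{2}}{128} - 3 e^{x} = f(x).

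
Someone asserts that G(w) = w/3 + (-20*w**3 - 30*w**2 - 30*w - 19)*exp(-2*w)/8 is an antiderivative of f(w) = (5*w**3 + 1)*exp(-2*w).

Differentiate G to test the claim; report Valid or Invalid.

Invalid: d/dw[G] - f = 1/3, which is not 0.

d/dw[G] = (15*w**3 + exp(2*w) + 3)*exp(-2*w)/3
d/dw[G] - f(w) = 1/3 != 0.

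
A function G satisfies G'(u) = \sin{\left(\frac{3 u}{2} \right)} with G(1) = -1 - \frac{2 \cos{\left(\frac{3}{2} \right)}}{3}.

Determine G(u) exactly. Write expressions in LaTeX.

Since d/du undoes antidifferentiation here, G(u) must give back the stated G'(u).
A general antiderivative is - \frac{2 \cos{\left(\frac{3 u}{2} \right)}}{3} + C.
The condition gives C = -1 - \frac{2 \cos{\left(\frac{3}{2} \right)}}{3} - (- \frac{2 \cos{\left(\frac{3}{2} \right)}}{3}) = -1.
So G(u) = - \frac{2 \cos{\left(\frac{3 u}{2} \right)}}{3} - 1.
Check: d/du[- \frac{2 \cos{\left(\frac{3 u}{2} \right)}}{3} - 1] = \sin{\left(\frac{3 u}{2} \right)} = G'(u).

G(u) = - \frac{2 \cos{\left(\frac{3 u}{2} \right)}}{3} - 1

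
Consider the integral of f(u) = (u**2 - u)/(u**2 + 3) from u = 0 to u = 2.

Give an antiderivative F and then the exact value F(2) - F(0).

Antiderivative: F(u) = (2*u - log(u**2 + 3) - 2*sqrt(3)*atan(sqrt(3)*u/3))/2; value = -sqrt(3)*atan(2*sqrt(3)/3) - log(7)/2 + log(3)/2 + 2

Whatever form F(u) takes, F'(u) = f(u) is non-negotiable.
F(u) = (2*u - log(u**2 + 3) - 2*sqrt(3)*atan(sqrt(3)*u/3))/2 is an antiderivative of f.
Check: d/du[(2*u - log(u**2 + 3) - 2*sqrt(3)*atan(sqrt(3)*u/3))/2] = (u**2 - u)/(u**2 + 3) = f(u).
F(2) = -sqrt(3)*atan(2*sqrt(3)/3) - log(7)/2 + 2; F(0) = -log(3)/2.
Integral = F(2) - F(0) = -sqrt(3)*atan(2*sqrt(3)/3) - log(7)/2 + log(3)/2 + 2.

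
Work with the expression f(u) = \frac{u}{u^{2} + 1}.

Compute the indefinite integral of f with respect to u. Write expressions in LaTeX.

The substitution w = u^{2} + 1 works: f is exactly (dF/dw)*(dw/du) for that inner function.
Check: d/du[\frac{\log{\left(u^{2} + 1 \right)}}{2}] = \frac{u}{u^{2} + 1} = f(u).

F(u) = \frac{\log{\left(u^{2} + 1 \right)}}{2} + C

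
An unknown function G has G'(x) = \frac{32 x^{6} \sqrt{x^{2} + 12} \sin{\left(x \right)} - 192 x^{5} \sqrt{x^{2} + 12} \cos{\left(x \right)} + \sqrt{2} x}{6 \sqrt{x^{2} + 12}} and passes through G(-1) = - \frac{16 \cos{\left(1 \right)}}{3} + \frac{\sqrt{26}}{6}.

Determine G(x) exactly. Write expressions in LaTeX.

G(x) = - \frac{16 x^{6} \cos{\left(x \right)}}{3} + \frac{\sqrt{\frac{x^{2}}{2} + 6}}{3}

A first test for any G(x): its x-derivative must equal the given G'(x).
A general antiderivative is - \frac{16 x^{6} \cos{\left(x \right)}}{3} + \frac{\sqrt{\frac{x^{2}}{2} + 6}}{3} + C.
The condition gives C = - \frac{16 \cos{\left(1 \right)}}{3} + \frac{\sqrt{26}}{6} - (- \frac{16 \cos{\left(1 \right)}}{3} + \frac{\sqrt{26}}{6}) = 0.
So G(x) = - \frac{16 x^{6} \cos{\left(x \right)}}{3} + \frac{\sqrt{\frac{x^{2}}{2} + 6}}{3}.
Check: d/dx[- \frac{16 x^{6} \cos{\left(x \right)}}{3} + \frac{\sqrt{\frac{x^{2}}{2} + 6}}{3}] = \frac{32 x^{6} \sqrt{x^{2} + 12} \sin{\left(x \right)} - 192 x^{5} \sqrt{x^{2} + 12} \cos{\left(x \right)} + \sqrt{2} x}{6 \sqrt{x^{2} + 12}} = G'(x).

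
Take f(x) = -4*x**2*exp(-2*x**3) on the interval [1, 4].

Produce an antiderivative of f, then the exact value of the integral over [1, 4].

The substitution u = -2*x**3 works: f is exactly (dF/du)*(du/dx) for that inner function.
F(x) = 2*exp(-2*x**3)/3 is an antiderivative of f.
Check: d/dx[2*exp(-2*x**3)/3] = -4*x**2*exp(-2*x**3) = f(x).
F(4) = 2*exp(-128)/3; F(1) = 2*exp(-2)/3.
Integral = F(4) - F(1) = -2*exp(-2)/3 + 2*exp(-128)/3.

Antiderivative: F(x) = 2*exp(-2*x**3)/3; value = -2*exp(-2)/3 + 2*exp(-128)/3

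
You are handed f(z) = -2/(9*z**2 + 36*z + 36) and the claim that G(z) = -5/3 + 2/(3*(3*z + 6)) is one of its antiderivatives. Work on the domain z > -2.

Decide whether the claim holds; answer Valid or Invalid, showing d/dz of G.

d/dz[G] = -2/(9*z**2 + 36*z + 36)
This equals f(z) exactly, so the claim holds.

Valid. The derivative of G reproduces f.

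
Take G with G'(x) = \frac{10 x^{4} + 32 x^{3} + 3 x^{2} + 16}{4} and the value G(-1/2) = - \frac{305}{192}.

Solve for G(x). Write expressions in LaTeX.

The proposed G(x) is checked by its d/dx: the result must match the given G'(x).
A general antiderivative is \frac{x^{5}}{2} + 2 x^{4} + \frac{x^{3}}{4} + 4 x + \frac{4}{3} + C.
The condition gives C = - \frac{305}{192} - (- \frac{113}{192}) = -1.
So G(x) = \frac{x^{5}}{2} + 2 x^{4} + \frac{x^{3}}{4} + 4 x + \frac{1}{3}.
Check: d/dx[\frac{x^{5}}{2} + 2 x^{4} + \frac{x^{3}}{4} + 4 x + \frac{1}{3}] = \frac{5 x^{4}}{2} + 8 x^{3} + \frac{3 x^{2}}{4} + 4, which equals G'(x).

G(x) = \frac{x^{5}}{2} + 2 x^{4} + \frac{x^{3}}{4} + 4 x + \frac{1}{3}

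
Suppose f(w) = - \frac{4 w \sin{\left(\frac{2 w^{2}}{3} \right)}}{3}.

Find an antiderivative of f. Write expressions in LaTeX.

An antiderivative is F(w) = \cos{\left(\frac{2 w^{2}}{3} \right)}.

The substitution u = \frac{2 w^{2}}{3} works: f is exactly (dF/du)*(du/dw) for that inner function.
Check: d/dw[\cos{\left(\frac{2 w^{2}}{3} \right)}] = - \frac{4 w \sin{\left(\frac{2 w^{2}}{3} \right)}}{3} = f(w).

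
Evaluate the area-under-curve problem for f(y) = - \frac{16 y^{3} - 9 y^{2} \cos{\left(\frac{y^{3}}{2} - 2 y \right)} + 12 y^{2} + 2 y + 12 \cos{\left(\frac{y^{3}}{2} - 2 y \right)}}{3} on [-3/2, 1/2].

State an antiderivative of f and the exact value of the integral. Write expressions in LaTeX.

Differentiate the proposed F(y) back; it has to land on f(y) exactly.
F(y) = - 3 \left(- \frac{2 y^{2}}{3} - \frac{y}{3}\right)^{2} + 2 \sin{\left(\frac{y^{3}}{2} - 2 y \right)} is an antiderivative of f.
Check: d/dy[- 3 \left(- \frac{2 y^{2}}{3} - \frac{y}{3}\right)^{2} + 2 \sin{\left(\frac{y^{3}}{2} - 2 y \right)}] = - \frac{16 y^{3}}{3} + 3 y^{2} \cos{\left(\frac{y^{3}}{2} - 2 y \right)} - 4 y^{2} - \frac{2 y}{3} - 4 \cos{\left(\frac{y^{3}}{2} - 2 y \right)}, which equals f(y).
F(1/2) = - 2 \sin{\left(\frac{15}{16} \right)} - \frac{1}{3}; F(-3/2) = -3 + 2 \sin{\left(\frac{21}{16} \right)}.
Integral = F(1/2) - F(-3/2) = - 2 \sin{\left(\frac{21}{16} \right)} - 2 \sin{\left(\frac{15}{16} \right)} + \frac{8}{3}.

Antiderivative: F(y) = - 3 \left(- \frac{2 y^{2}}{3} - \frac{y}{3}\right)^{2} + 2 \sin{\left(\frac{y^{3}}{2} - 2 y \right)}; value = - 2 \sin{\left(\frac{21}{16} \right)} - 2 \sin{\left(\frac{15}{16} \right)} + \frac{8}{3}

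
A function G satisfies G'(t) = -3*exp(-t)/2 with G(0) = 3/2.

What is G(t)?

G(t) = 3*exp(-t)/2

A first test for any G(t): its t-derivative must equal the given G'(t).
A general antiderivative is 3*exp(-t)/2 + C.
The condition gives C = 3/2 - (3/2) = 0.
So G(t) = 3*exp(-t)/2.
Check: d/dt[3*exp(-t)/2] = -3*exp(-t)/2 = G'(t).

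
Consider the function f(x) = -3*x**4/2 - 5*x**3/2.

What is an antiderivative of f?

An antiderivative is F(x) = -x**4*(12*x + 25)/40.

The integrand splits into summands that can be handled one at a time.
Check: d/dx[-x**4*(12*x + 25)/40] = -3*x**4/2 - 5*x**3/2 = f(x).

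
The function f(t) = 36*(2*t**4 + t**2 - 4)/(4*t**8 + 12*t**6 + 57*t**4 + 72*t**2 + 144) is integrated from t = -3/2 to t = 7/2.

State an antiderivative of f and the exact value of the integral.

Recognize the product-rule pattern: f = u'v + uv' with u = -4*t, v = 1/(2*t**4/3 + t**2 + 4), so integration by parts undoes it.
F(t) = -12*t/(2*t**4 + 3*t**2 + 12) is an antiderivative of f.
Check: d/dt[-12*t/(2*t**4 + 3*t**2 + 12)] = (72*t**4 + 36*t**2 - 144)/(4*t**8 + 12*t**6 + 57*t**4 + 72*t**2 + 144), which equals f(t).
F(7/2) = -336/2791; F(-3/2) = 48/77.
Integral = F(7/2) - F(-3/2) = -159840/214907.

Antiderivative: F(t) = -12*t/(2*t**4 + 3*t**2 + 12); value = -159840/214907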